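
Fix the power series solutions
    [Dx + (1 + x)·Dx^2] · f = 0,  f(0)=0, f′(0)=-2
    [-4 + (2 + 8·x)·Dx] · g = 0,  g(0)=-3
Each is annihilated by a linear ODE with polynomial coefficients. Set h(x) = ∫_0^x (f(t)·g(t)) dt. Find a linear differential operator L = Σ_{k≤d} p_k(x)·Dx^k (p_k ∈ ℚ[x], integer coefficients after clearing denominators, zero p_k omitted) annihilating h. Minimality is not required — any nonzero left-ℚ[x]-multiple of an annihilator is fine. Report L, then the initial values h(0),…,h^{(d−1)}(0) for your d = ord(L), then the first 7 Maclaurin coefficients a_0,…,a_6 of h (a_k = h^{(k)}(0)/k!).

f: a_k = 0, -2, 1, -2/3, 1/2, -2/5, 1/3, …
g: a_k = -3, -6, 6, -12, 30, -84, 252, …
f·g: L₀ = L_f ⊗_s L_g, ord ≤ 2·1.
Integrate: L := L₀·Dx.
L = (10 + 4·x)·Dx + (-3 - 12·x)·Dx^2 + (1 + 9·x + 24·x^2 + 16·x^3)·Dx^3  (order 3).
h: a_k = 0, 0, 3, 3, -4, 13/2, -389/30, …
ICs: h(0) = 0, h′(0) = 0, h′′(0) = 6.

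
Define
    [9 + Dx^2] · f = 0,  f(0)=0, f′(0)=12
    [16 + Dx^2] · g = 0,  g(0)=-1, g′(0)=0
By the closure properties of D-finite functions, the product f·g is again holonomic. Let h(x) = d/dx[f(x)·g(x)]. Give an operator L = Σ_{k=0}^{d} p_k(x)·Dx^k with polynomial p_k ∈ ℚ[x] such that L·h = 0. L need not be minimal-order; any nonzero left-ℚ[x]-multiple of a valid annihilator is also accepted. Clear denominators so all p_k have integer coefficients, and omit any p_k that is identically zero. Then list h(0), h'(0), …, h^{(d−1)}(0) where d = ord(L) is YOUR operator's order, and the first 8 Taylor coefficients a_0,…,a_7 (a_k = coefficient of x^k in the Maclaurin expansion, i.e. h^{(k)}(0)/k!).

L = 49 + 50·Dx^2 + Dx^4  (order 4).
h: a_k = -12, 0, 342, 0, -2801/2, 0, 137257/60, 0, …
ICs: h(0) = -12, h′(0) = 0, h′′(0) = 684, h′′′(0) = 0.

f: a_k = 0, 12, 0, -18, 0, 81/10, 0, -243/140, …
g: a_k = -1, 0, 8, 0, -32/3, 0, 256/45, 0, …
Sym-product of L_f,L_g gives L₀ (≤ ord 4).
Derive L from L₀ (diff closure).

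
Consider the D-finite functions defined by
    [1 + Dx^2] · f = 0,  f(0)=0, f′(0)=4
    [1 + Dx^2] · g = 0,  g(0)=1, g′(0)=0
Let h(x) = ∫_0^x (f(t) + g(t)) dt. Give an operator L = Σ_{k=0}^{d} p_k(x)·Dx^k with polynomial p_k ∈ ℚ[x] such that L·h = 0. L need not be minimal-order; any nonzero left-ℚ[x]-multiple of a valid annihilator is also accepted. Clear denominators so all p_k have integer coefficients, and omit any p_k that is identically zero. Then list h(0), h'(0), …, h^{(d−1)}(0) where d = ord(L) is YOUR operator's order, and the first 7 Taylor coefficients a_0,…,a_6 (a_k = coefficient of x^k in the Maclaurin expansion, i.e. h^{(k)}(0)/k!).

L = Dx + Dx^3  (order 3).
h: a_k = 0, 1, 2, -1/6, -1/6, 1/120, 1/180, …
ICs: h(0) = 0, h′(0) = 1, h′′(0) = 4.

f: a_k = 0, 4, 0, -2/3, 0, 1/30, 0, …
g: a_k = 1, 0, -1/2, 0, 1/24, 0, -1/720, …
h₀=f+g: left-lcm gives L₀, ord ≤ 4.
Integrate: L := L₀·Dx.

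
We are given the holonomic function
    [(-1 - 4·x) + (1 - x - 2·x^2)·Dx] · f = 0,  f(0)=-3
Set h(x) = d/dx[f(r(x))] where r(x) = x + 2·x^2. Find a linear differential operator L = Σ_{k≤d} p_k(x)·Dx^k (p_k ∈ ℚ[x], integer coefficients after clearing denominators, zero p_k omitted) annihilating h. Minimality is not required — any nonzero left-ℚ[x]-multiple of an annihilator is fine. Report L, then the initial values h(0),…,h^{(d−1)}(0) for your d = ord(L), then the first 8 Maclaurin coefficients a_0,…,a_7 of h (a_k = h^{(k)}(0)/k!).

f: a_k = -3, -3, -9, -15, -33, -63, -129, -255, …
Substitute x→r, Dx→(1/r')Dx; clear ⇒ L₀.
Differentiate: ansatz ord ≤ ord L₀ ⇒ L.
L = (10 + 72·x + 240·x^2 + 544·x^3 + 1344·x^4 + 1920·x^5 + 1280·x^6) + (-1 - 7·x - 12·x^2 + 32·x^3 + 200·x^4 + 384·x^5 + 448·x^6 + 256·x^7)·Dx  (order 1).
h: a_k = -3, -30, -153, -636, -2535, -10026, -37653, -139128, …
ICs: h(0) = -3.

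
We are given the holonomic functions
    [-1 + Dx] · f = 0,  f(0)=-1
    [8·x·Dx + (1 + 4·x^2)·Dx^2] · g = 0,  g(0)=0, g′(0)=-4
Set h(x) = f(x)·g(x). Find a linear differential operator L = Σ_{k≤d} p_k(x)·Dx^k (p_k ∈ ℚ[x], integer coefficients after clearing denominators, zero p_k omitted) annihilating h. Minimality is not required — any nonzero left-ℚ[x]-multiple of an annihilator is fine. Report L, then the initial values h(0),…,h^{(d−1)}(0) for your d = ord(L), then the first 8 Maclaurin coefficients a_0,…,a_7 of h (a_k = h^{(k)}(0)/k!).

f: a_k = -1, -1, -1/2, -1/6, -1/24, -1/120, -1/720, -1/5040, …
g: a_k = 0, -4, 0, 16/3, 0, -64/5, 0, 256/7, …
f·g: L₀ = L_f ⊗_s L_g, ord ≤ 1·2.
L = (1 - 8·x + 4·x^2) + (-2 + 8·x - 8·x^2)·Dx + (1 + 4·x^2)·Dx^2  (order 2).
h: a_k = 0, 4, 4, -10/3, -14/3, 103/10, 215/18, -12763/420, …
ICs: h(0) = 0, h′(0) = 4.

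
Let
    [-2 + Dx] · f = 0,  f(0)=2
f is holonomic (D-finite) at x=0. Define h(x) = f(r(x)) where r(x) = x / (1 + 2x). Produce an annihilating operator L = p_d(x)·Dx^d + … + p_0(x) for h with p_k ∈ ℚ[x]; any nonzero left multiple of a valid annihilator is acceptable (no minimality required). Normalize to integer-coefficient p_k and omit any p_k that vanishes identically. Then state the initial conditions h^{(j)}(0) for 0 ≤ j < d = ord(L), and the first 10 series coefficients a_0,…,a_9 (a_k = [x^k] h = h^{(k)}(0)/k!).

f: a_k = 2, 4, 4, 8/3, 4/3, 8/15, 8/45, 16/315, 4/315, 8/2835, …
f∘r: x↦r, Dx↦Dx/r' in L_f ⇒ L₀.
L = -2 + (1 + 4·x + 4·x^2)·Dx  (order 1).
h: a_k = 2, 4, -4, 8/3, 4/3, -152/15, 1208/45, -17456/315, 31364/315, -452152/2835, …
ICs: h(0) = 2.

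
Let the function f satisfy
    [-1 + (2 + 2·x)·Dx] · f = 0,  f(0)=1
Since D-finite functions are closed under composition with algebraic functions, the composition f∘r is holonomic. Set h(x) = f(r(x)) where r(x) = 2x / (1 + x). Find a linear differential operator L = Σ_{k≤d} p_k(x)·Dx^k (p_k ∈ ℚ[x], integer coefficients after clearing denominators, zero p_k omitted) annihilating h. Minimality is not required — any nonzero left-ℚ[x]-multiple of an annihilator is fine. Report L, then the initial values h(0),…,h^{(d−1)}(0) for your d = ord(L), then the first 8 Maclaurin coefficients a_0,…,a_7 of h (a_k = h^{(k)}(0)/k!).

f: a_k = 1, 1/2, -1/8, 1/16, -5/128, 7/256, -21/1024, 33/2048, …
L₀ from L_f via x↦r, Dx↦r'^{-1}Dx.
L = -1 + (1 + 4·x + 3·x^2)·Dx  (order 1).
h: a_k = 1, 1, -3/2, 5/2, -37/8, 75/8, -327/16, 753/16, …
ICs: h(0) = 1.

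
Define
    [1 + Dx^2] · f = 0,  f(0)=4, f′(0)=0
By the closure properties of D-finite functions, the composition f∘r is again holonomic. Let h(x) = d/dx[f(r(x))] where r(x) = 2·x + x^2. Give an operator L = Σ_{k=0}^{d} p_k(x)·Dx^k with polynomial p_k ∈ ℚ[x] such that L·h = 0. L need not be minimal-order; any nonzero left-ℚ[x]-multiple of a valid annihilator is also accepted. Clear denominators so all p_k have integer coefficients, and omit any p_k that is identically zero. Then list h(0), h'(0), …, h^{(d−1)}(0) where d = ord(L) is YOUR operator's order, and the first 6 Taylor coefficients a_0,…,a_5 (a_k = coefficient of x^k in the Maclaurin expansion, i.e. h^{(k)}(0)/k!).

L = (7 + 16·x + 24·x^2 + 16·x^3 + 4·x^4) + (-3 - 3·x)·Dx + (1 + 2·x + x^2)·Dx^2  (order 2).
h: a_k = 0, -16, -24, 8/3, 80/3, 328/15, …
ICs: h(0) = 0, h′(0) = -16.

f: a_k = 4, 0, -2, 0, 1/6, 0, …
h₀=f(r): pull back L_f along r ⇒ L₀.
h=h₀': d/dx-closure on L₀ ⇒ L.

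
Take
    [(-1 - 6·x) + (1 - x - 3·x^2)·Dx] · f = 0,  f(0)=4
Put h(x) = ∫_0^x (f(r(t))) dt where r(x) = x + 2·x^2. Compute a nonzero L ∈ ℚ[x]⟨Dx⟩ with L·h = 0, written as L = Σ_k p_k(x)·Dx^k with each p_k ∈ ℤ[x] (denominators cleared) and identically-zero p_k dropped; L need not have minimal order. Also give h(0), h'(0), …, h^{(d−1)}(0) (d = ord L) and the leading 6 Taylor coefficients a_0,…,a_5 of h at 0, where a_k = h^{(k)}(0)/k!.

L = (1 + 10·x + 36·x^2 + 48·x^3)·Dx + (-1 + x + 5·x^2 + 12·x^3 + 12·x^4)·Dx^2  (order 2).
h: a_k = 0, 4, 2, 8, 23, 308/5, …
ICs: h(0) = 0, h′(0) = 4.

f: a_k = 4, 4, 16, 28, 76, 160, …
L₀ from L_f via x↦r, Dx↦r'^{-1}Dx.
∫: right-multiply L₀ by Dx.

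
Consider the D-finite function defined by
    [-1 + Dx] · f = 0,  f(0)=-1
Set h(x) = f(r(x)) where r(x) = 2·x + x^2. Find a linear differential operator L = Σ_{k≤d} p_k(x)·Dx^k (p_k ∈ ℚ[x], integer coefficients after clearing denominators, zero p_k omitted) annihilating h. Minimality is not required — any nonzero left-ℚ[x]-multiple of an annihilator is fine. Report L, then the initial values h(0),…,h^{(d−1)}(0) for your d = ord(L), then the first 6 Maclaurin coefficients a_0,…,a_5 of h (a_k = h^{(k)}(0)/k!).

L = (-2 - 2·x) + Dx  (order 1).
h: a_k = -1, -2, -3, -10/3, -19/6, -13/5, …
ICs: h(0) = -1.

f: a_k = -1, -1, -1/2, -1/6, -1/24, -1/120, …
h₀=f(r): pull back L_f along r ⇒ L₀.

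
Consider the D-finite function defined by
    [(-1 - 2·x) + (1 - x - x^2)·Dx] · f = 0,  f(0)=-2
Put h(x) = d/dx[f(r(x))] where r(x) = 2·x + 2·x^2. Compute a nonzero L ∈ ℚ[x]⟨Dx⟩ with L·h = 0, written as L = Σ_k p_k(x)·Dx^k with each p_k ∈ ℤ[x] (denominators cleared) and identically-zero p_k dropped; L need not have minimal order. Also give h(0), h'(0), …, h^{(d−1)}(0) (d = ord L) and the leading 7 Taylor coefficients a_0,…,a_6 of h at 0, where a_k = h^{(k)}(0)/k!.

f: a_k = -2, -2, -4, -6, -10, -16, -26, …
h₀=f(r): pull back L_f along r ⇒ L₀.
h=h₀': d/dx-closure on L₀ ⇒ L.
L = (10 + 20·x + 60·x^2 + 80·x^3 + 40·x^4) + (-1 + 10·x^2 + 20·x^3 + 20·x^4 + 8·x^5)·Dx  (order 1).
h: a_k = -4, -40, -240, -1280, -6480, -31392, -147840, …
ICs: h(0) = -4.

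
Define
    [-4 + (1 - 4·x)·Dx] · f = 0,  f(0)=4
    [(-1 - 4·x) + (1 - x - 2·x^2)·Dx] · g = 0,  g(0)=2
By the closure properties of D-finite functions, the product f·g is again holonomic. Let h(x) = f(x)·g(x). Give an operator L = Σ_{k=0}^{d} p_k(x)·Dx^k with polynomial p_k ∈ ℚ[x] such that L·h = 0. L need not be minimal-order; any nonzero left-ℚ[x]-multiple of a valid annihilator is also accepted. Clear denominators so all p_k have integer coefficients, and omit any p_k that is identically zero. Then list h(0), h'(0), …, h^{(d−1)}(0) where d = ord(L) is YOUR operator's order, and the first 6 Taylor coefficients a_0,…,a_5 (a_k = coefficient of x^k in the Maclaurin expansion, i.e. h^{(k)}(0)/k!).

L = (-5 + 4·x + 24·x^2) + (1 - 5·x + 2·x^2 + 8·x^3)·Dx  (order 1).
h: a_k = 8, 40, 184, 776, 3192, 12936, …
ICs: h(0) = 8.

f: a_k = 4, 16, 64, 256, 1024, 4096, …
g: a_k = 2, 2, 6, 10, 22, 42, …
L₀ := L_f ⊗_s L_g (sym. prod.), ord ≤ 1.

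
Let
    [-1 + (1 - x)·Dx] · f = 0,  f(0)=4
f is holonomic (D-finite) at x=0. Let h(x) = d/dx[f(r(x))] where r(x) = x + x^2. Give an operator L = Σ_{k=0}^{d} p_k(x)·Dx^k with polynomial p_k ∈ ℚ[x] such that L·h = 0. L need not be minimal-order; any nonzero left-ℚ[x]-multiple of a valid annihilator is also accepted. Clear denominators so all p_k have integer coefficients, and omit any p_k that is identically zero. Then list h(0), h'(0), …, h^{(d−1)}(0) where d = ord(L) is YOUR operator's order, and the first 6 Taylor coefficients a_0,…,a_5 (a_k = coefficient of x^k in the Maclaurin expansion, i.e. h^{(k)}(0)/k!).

L = (4 + 6·x + 6·x^2) + (-1 - x + 3·x^2 + 2·x^3)·Dx  (order 1).
h: a_k = 4, 16, 36, 80, 160, 312, …
ICs: h(0) = 4.

f: a_k = 4, 4, 4, 4, 4, 4, …
Change of var in L_f (x↦r) gives L₀.
h=h₀': d/dx-closure on L₀ ⇒ L.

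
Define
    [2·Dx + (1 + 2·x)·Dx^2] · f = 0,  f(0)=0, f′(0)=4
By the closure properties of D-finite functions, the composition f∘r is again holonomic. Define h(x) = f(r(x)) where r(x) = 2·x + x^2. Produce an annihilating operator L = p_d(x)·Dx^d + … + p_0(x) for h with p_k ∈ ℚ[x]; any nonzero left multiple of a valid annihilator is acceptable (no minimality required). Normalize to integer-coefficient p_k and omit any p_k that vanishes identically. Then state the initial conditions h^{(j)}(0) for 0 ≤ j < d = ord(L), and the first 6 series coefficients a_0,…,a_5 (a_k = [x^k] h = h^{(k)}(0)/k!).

f: a_k = 0, 4, -4, 16/3, -8, 64/5, …
Substitute x→r, Dx→(1/r')Dx; clear ⇒ L₀.
L = (3 + 4·x + 2·x^2)·Dx + (1 + 5·x + 6·x^2 + 2·x^3)·Dx^2  (order 2).
h: a_k = 0, 8, -12, 80/3, -68, 928/5, …
ICs: h(0) = 0, h′(0) = 8.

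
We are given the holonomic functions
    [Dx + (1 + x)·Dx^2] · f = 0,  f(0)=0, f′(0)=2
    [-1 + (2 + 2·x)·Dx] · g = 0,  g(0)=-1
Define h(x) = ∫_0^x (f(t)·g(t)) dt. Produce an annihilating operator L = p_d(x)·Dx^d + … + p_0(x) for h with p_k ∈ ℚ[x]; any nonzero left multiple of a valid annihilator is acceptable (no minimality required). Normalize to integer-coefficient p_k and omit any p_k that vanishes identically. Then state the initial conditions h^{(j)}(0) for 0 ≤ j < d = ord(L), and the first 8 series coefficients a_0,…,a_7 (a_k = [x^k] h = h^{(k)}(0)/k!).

L = Dx + (4 + 8·x + 4·x^2)·Dx^3  (order 3).
h: a_k = 0, 0, -1, 0, 1/48, -1/60, 71/5760, -31/3360, …
ICs: h(0) = 0, h′(0) = 0, h′′(0) = -2.

f: a_k = 0, 2, -1, 2/3, -1/2, 2/5, -1/3, 2/7, …
g: a_k = -1, -1/2, 1/8, -1/16, 5/128, -7/256, 21/1024, -33/2048, …
f·g: L₀ = L_f ⊗_s L_g, ord ≤ 2·1.
∫: right-multiply L₀ by Dx.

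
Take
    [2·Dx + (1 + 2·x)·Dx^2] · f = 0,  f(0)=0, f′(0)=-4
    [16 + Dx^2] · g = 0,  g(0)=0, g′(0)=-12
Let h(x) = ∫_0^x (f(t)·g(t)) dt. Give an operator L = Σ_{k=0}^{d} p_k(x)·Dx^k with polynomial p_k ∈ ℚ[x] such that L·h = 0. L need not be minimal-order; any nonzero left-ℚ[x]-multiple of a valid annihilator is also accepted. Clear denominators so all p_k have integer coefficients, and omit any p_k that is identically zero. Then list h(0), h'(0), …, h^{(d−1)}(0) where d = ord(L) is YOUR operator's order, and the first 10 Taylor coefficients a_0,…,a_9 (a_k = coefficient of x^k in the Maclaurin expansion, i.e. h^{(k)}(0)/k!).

f: a_k = 0, -4, 4, -16/3, 8, -64/5, 64/3, -256/7, 64, -1024/9, …
g: a_k = 0, -12, 0, 32, 0, -128/5, 0, 1024/105, 0, -2048/945, …
f·g: L₀ = L_f ⊗_s L_g, ord ≤ 2·2.
h=∫h₀ ⇒ L = L₀·Dx.
L = (2688 + 27648·x + 93184·x^2 + 131072·x^3 + 65536·x^4)·Dx + (896 + 5888·x + 12288·x^2 + 8192·x^3)·Dx^2 + (408 + 3712·x + 11904·x^2 + 16384·x^3 + 8192·x^4)·Dx^3 + (56 + 368·x + 768·x^2 + 512·x^3)·Dx^4 + (15 + 124·x + 380·x^2 + 512·x^3 + 256·x^4)·Dx^5  (order 5).
h: a_k = 0, 0, 0, 16, -12, -64/5, 16/3, 256/21, -64/5, 13312/945, …
ICs: h(0) = 0, h′(0) = 0, h′′(0) = 0, h′′′(0) = 96, h′′′′(0) = -288.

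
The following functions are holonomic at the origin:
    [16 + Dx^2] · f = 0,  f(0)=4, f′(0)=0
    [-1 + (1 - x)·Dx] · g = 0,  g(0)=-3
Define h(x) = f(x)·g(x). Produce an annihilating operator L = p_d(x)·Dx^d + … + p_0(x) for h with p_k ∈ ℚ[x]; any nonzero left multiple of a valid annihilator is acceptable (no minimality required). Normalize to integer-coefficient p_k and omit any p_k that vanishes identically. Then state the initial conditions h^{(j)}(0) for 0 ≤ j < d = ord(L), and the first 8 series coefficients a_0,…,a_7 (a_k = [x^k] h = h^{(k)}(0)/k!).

f: a_k = 4, 0, -32, 0, 128/3, 0, -1024/45, 0, …
g: a_k = -3, -3, -3, -3, -3, -3, -3, -3, …
L₀ := L_f ⊗_s L_g (sym. prod.), ord ≤ 2.
L = (-16 + 16·x) + 2·Dx + (-1 + x)·Dx^2  (order 2).
h: a_k = -12, -12, 84, 84, -44, -44, 364/15, 364/15, …
ICs: h(0) = -12, h′(0) = -12.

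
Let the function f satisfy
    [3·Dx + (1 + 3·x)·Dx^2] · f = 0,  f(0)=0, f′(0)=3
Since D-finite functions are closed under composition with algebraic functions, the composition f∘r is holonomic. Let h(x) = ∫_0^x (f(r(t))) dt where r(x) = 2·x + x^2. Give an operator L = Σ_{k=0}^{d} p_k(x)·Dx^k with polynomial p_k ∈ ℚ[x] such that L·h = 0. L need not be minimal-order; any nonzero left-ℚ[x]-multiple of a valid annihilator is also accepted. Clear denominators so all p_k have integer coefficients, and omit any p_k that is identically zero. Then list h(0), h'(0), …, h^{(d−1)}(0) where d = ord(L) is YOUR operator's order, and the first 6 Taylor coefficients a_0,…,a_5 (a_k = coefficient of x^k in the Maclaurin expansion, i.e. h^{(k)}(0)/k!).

f: a_k = 0, 3, -9/2, 9, -81/4, 243/5, …
Substitute x→r, Dx→(1/r')Dx; clear ⇒ L₀.
h=∫h₀ ⇒ L = L₀·Dx.
L = (5 + 6·x + 3·x^2)·Dx^2 + (1 + 7·x + 9·x^2 + 3·x^3)·Dx^3  (order 3).
h: a_k = 0, 0, 3, -5, 27/2, -441/10, …
ICs: h(0) = 0, h′(0) = 0, h′′(0) = 6.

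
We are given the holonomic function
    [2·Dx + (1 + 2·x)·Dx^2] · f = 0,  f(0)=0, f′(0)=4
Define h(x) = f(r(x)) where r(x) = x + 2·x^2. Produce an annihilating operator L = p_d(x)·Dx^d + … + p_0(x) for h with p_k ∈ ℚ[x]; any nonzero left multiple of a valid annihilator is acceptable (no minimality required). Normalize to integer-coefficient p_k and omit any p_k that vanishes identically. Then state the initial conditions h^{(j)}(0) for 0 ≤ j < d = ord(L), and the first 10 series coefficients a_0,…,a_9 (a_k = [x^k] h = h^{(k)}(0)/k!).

L = (-2 + 8·x + 16·x^2)·Dx + (1 + 6·x + 12·x^2 + 16·x^3)·Dx^2  (order 2).
h: a_k = 0, 4, 4, -32/3, 8, 64/5, -128/3, 256/7, 64, -2048/9, …
ICs: h(0) = 0, h′(0) = 4.

f: a_k = 0, 4, -4, 16/3, -8, 64/5, -64/3, 256/7, -64, 1024/9, …
h₀=f(r): pull back L_f along r ⇒ L₀.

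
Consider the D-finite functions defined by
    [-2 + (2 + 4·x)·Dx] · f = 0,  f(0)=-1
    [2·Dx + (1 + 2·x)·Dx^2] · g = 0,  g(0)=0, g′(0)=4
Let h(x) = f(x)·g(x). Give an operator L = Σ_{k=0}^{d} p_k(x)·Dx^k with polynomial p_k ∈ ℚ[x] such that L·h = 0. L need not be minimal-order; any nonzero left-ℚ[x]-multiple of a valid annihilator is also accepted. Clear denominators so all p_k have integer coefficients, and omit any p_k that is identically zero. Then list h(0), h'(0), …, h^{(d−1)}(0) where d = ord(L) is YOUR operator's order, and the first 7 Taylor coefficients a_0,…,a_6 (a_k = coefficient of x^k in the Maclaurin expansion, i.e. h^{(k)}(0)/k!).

f: a_k = -1, -1, 1/2, -1/2, 5/8, -7/8, 21/16, …
g: a_k = 0, 4, -4, 16/3, -8, 64/5, -64/3, …
h₀=f·g: eliminate ⇒ L₀, order ≤ 1·2.
L = 1 + (1 + 4·x + 4·x^2)·Dx^2  (order 2).
h: a_k = 0, -4, 0, 2/3, -4/3, 71/30, -62/15, …
ICs: h(0) = 0, h′(0) = -4.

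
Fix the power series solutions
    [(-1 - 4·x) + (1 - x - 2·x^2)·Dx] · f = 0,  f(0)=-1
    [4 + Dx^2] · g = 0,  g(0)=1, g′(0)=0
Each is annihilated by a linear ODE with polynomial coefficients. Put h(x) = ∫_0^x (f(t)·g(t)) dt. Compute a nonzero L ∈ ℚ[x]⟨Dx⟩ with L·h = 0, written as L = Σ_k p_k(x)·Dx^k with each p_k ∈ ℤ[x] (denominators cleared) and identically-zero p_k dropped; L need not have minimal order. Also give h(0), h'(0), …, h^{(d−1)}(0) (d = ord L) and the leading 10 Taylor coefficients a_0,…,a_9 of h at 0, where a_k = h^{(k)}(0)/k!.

L = (4·x + 8·x^2)·Dx + (2 + 8·x)·Dx^2 + (-1 + x + 2·x^2)·Dx^3  (order 3).
h: a_k = 0, -1, -1/2, -1/3, -3/4, -17/15, -35/18, -1031/315, -2081/360, -29003/2835, …
ICs: h(0) = 0, h′(0) = -1, h′′(0) = -1.

f: a_k = -1, -1, -3, -5, -11, -21, -43, -85, -171, -341, …
g: a_k = 1, 0, -2, 0, 2/3, 0, -4/45, 0, 2/315, 0, …
h₀=f·g: eliminate ⇒ L₀, order ≤ 1·2.
h=∫₀ˣh₀: take L = L₀·Dx.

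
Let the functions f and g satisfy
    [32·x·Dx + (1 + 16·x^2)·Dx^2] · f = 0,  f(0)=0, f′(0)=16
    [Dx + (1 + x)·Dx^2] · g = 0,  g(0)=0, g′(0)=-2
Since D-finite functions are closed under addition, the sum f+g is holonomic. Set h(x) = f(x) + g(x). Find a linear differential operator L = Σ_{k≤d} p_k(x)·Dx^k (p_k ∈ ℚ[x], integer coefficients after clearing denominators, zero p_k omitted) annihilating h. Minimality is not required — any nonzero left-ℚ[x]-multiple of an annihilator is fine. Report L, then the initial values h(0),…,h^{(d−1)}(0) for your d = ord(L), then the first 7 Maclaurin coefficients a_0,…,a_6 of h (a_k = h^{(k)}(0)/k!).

L = (-32 - 96·x + 1536·x^2 + 512·x^3)·Dx + (-34 - 64·x + 1440·x^2 + 3072·x^3 + 1024·x^4)·Dx^2 + (-1 + 31·x + 32·x^2 + 512·x^3 + 768·x^4 + 256·x^5)·Dx^3  (order 3).
h: a_k = 0, 14, 1, -86, 1/2, 4094/5, 1/3, …
ICs: h(0) = 0, h′(0) = 14, h′′(0) = 2.

f: a_k = 0, 16, 0, -256/3, 0, 4096/5, 0, …
g: a_k = 0, -2, 1, -2/3, 1/2, -2/5, 1/3, …
h₀=f+g: left-lcm gives L₀, ord ≤ 4.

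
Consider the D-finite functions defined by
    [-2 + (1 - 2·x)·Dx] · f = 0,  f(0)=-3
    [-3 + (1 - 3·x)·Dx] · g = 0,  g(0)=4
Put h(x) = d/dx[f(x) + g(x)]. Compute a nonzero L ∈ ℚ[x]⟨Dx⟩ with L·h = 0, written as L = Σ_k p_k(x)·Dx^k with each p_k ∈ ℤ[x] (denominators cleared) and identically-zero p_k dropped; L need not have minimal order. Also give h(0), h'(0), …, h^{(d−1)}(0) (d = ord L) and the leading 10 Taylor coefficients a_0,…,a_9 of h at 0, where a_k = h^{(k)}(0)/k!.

f: a_k = -3, -6, -12, -24, -48, -96, -192, -384, -768, -1536, …
g: a_k = 4, 12, 36, 108, 324, 972, 2916, 8748, 26244, 78732, …
f+g: L₀ = lclm(L_f,L_g), ord ≤ 1+1.
h₀' ⇒ L via d/dx closure of L₀.
L = 36 + (-15 + 36·x)·Dx + (1 - 5·x + 6·x^2)·Dx^2  (order 2).
h: a_k = 6, 48, 252, 1104, 4380, 16344, 58548, 203808, 694764, 2331240, …
ICs: h(0) = 6, h′(0) = 48.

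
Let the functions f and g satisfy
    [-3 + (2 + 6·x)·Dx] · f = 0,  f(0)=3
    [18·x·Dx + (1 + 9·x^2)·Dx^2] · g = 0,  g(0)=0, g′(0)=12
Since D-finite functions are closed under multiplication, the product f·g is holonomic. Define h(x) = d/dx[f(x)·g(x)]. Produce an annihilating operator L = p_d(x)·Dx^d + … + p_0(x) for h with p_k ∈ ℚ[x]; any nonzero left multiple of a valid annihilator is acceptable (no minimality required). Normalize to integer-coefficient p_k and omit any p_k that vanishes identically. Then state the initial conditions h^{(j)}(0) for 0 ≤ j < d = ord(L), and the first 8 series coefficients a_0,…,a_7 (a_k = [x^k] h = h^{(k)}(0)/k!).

L = (15 + 360·x + 54·x^2 - 1944·x^3 - 729·x^4) + (28 + 252·x + 648·x^2 - 1512·x^3 - 6804·x^4 - 2916·x^5)·Dx + (4 + 8·x - 36·x^2 - 144·x^3 - 756·x^4 - 1944·x^5 - 972·x^6)·Dx^2  (order 2).
h: a_k = 36, 108, -891/2, -405, 94527/32, 894483/160, -41231511/1280, -73266687/2240, …
ICs: h(0) = 36, h′(0) = 108.

f: a_k = 3, 9/2, -27/8, 81/16, -1215/128, 5103/256, -45927/1024, 216513/2048, …
g: a_k = 0, 12, 0, -36, 0, 972/5, 0, -8748/7, …
Sym-product of L_f,L_g gives L₀ (≤ ord 2).
h=h₀': d/dx-closure on L₀ ⇒ L.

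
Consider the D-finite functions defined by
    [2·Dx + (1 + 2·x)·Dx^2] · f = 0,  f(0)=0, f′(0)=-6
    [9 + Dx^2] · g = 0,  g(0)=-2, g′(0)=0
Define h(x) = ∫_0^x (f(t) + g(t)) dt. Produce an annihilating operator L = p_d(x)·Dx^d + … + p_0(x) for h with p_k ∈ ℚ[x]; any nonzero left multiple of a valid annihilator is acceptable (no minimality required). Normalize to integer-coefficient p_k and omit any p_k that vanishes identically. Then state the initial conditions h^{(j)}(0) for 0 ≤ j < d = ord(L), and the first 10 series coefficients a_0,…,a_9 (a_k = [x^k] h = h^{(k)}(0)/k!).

f: a_k = 0, -6, 6, -8, 12, -96/5, 32, -384/7, 96, -512/3, …
g: a_k = -2, 0, 9, 0, -27/4, 0, 81/40, 0, -729/2240, 0, …
L₀ := lclm(L_f,L_g); ord L₀ ≤ 2+2.
h=∫h₀ ⇒ L = L₀·Dx.
L = (594 + 648·x + 648·x^2)·Dx^2 + (153 + 630·x + 972·x^2 + 648·x^3)·Dx^3 + (66 + 72·x + 72·x^2)·Dx^4 + (17 + 70·x + 108·x^2 + 72·x^3)·Dx^5  (order 5).
h: a_k = 0, -2, -3, 5, -2, 21/20, -16/5, 1361/280, -48/7, 71437/6720, …
ICs: h(0) = 0, h′(0) = -2, h′′(0) = -6, h′′′(0) = 30, h′′′′(0) = -48.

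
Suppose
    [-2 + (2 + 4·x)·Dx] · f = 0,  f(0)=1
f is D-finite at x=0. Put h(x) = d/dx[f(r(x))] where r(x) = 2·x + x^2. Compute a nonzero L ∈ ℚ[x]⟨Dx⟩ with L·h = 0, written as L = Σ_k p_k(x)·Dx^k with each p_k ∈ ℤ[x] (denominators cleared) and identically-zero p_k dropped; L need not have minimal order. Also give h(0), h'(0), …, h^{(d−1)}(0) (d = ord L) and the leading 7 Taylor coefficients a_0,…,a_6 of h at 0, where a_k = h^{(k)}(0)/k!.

f: a_k = 1, 1, -1/2, 1/2, -5/8, 7/8, -21/16, …
L₀ from L_f via x↦r, Dx↦r'^{-1}Dx.
Differentiate: ansatz ord ≤ ord L₀ ⇒ L.
L = -1 + (-1 - 5·x - 6·x^2 - 2·x^3)·Dx  (order 1).
h: a_k = 2, -2, 6, -18, 55, -171, 539, …
ICs: h(0) = 2.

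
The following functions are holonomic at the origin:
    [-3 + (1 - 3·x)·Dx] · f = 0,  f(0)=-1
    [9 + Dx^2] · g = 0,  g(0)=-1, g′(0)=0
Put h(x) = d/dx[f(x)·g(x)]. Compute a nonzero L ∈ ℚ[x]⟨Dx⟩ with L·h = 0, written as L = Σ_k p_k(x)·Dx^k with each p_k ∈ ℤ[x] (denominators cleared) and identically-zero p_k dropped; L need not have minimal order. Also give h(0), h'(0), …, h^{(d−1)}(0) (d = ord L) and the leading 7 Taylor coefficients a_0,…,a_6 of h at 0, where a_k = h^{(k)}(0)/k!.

f: a_k = -1, -3, -9, -27, -81, -243, -729, …
g: a_k = -1, 0, 9/2, 0, -27/8, 0, 81/80, …
L₀ := L_f ⊗_s L_g (sym. prod.), ord ≤ 2.
Derive L from L₀ (diff closure).
L = (-9 - 54·x + 81·x^2) + (-6 + 18·x)·Dx + (1 - 6·x + 9·x^2)·Dx^2  (order 2).
h: a_k = 3, 9, 81/2, 351/2, 5265/8, 94527/40, 661689/80, …
ICs: h(0) = 3, h′(0) = 9.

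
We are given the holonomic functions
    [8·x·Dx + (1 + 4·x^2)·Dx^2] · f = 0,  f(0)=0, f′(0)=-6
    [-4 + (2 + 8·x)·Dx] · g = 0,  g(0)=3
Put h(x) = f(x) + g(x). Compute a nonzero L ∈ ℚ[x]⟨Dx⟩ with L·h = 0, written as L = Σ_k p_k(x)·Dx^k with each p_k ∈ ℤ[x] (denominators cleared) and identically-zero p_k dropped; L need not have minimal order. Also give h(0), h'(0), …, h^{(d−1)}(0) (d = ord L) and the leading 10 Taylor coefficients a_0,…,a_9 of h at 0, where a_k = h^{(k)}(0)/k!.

f: a_k = 0, -6, 0, 8, 0, -96/5, 0, 384/7, 0, -512/3, …
g: a_k = 3, 6, -6, 12, -30, 84, -252, 792, -2574, 8580, …
f+g: L₀ = lclm(L_f,L_g), ord ≤ 2+1.
L = (-8 - 80·x + 96·x^2 + 192·x^3)·Dx + (-10 - 32·x - 64·x^2 + 384·x^3 + 672·x^4)·Dx^2 + (-1 + 24·x^2 + 48·x^3 + 112·x^4 + 192·x^5)·Dx^3  (order 3).
h: a_k = 3, 0, -6, 20, -30, 324/5, -252, 5928/7, -2574, 25228/3, …
ICs: h(0) = 3, h′(0) = 0, h′′(0) = -12.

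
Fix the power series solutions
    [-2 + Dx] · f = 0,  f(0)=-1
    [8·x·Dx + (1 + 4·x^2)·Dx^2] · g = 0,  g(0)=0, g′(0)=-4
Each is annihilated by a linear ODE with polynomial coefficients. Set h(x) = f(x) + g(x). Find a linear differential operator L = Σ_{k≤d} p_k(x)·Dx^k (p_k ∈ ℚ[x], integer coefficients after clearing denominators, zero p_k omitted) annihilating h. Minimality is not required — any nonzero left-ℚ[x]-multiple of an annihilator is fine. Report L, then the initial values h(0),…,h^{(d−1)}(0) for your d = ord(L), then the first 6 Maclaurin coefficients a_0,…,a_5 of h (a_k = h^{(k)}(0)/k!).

L = (8 - 32·x - 32·x^2)·Dx + (-6 + 12·x + 8·x^2 - 16·x^3)·Dx^2 + (1 + 2·x + 4·x^2 + 8·x^3)·Dx^3  (order 3).
h: a_k = -1, -6, -2, 4, -2/3, -196/15, …
ICs: h(0) = -1, h′(0) = -6, h′′(0) = -4.

f: a_k = -1, -2, -2, -4/3, -2/3, -4/15, …
g: a_k = 0, -4, 0, 16/3, 0, -64/5, …
L₀ := lclm(L_f,L_g); ord L₀ ≤ 1+2.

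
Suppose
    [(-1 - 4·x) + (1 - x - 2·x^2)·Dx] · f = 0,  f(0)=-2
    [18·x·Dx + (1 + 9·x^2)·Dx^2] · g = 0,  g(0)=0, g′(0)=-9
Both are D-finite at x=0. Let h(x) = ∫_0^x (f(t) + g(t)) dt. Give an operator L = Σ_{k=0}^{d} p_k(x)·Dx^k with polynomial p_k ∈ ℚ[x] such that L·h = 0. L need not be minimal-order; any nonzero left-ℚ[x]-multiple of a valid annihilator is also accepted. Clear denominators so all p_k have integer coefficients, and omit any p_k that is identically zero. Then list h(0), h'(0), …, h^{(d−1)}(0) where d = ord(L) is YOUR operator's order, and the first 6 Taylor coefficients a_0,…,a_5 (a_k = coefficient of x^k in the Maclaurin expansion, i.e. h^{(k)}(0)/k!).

L = (-18 + 72·x + 918·x^2 + 1872·x^3 + 4608·x^4 + 1296·x^6)·Dx^2 + (8 + 30·x + 278·x^3 + 1788·x^4 + 3216·x^5 + 324·x^6 + 1296·x^7)·Dx^3 + (-1 - 4·x - 24·x^2 - 4·x^3 - 103·x^4 + 300·x^5 + 312·x^6 + 108·x^7 + 216·x^8)·Dx^4  (order 4).
h: a_k = 0, -2, -11/2, -2, 17/4, -22/5, …
ICs: h(0) = 0, h′(0) = -2, h′′(0) = -11, h′′′(0) = -12.

f: a_k = -2, -2, -6, -10, -22, -42, …
g: a_k = 0, -9, 0, 27, 0, -729/5, …
h₀=f+g: left-lcm gives L₀, ord ≤ 3.
h=∫₀ˣh₀: take L = L₀·Dx.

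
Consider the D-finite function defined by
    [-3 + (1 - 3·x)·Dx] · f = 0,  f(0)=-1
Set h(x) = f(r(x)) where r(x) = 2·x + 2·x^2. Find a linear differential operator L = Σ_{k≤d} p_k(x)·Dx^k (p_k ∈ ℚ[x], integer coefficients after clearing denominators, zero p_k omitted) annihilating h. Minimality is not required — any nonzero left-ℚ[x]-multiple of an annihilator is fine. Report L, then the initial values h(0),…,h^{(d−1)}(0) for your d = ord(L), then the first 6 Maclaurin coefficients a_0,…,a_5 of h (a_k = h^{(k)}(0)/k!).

f: a_k = -1, -3, -9, -27, -81, -243, …
Substitute x→r, Dx→(1/r')Dx; clear ⇒ L₀.
L = (6 + 12·x) + (-1 + 6·x + 6·x^2)·Dx  (order 1).
h: a_k = -1, -6, -42, -288, -1980, -13608, …
ICs: h(0) = -1.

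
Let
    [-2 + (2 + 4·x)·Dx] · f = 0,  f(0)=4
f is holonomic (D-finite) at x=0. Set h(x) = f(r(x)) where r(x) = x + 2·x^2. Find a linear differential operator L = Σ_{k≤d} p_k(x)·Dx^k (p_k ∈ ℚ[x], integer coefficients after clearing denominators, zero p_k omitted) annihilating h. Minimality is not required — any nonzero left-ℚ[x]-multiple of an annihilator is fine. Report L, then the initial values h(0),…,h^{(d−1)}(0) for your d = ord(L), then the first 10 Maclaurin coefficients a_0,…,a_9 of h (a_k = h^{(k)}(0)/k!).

L = (-1 - 4·x) + (1 + 2·x + 4·x^2)·Dx  (order 1).
h: a_k = 4, 4, 6, -6, 3/2, 15/2, -57/4, 21/4, 867/32, -1893/32, …
ICs: h(0) = 4.

f: a_k = 4, 4, -2, 2, -5/2, 7/2, -21/4, 33/4, -429/32, 715/32, …
L₀ from L_f via x↦r, Dx↦r'^{-1}Dx.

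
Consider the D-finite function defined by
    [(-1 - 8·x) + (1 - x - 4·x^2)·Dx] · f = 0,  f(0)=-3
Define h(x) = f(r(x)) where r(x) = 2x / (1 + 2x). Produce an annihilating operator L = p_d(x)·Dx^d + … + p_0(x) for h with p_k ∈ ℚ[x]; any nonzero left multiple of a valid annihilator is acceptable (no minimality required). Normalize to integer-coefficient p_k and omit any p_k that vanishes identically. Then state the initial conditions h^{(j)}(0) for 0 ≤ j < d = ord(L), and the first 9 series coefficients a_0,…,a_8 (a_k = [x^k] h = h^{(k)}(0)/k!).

f: a_k = -3, -3, -15, -27, -87, -195, -543, -1323, -3495, …
Change of var in L_f (x↦r) gives L₀.
L = (2 + 36·x) + (-1 - 4·x + 12·x^2 + 32·x^3)·Dx  (order 1).
h: a_k = -3, -6, -48, 0, -768, 1536, -15360, 55296, -356352, …
ICs: h(0) = -3.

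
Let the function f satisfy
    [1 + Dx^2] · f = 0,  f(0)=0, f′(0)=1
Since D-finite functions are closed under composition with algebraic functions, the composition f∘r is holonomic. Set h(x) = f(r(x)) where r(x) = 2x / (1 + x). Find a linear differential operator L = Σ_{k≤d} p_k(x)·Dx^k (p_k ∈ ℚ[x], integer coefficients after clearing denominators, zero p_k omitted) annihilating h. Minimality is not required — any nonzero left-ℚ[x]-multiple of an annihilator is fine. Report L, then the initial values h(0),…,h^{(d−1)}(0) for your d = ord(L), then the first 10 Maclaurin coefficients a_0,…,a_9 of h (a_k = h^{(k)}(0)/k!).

f: a_k = 0, 1, 0, -1/6, 0, 1/120, 0, -1/5040, 0, 1/362880, …
Change of var in L_f (x↦r) gives L₀.
L = 4 + (2 + 6·x + 6·x^2 + 2·x^3)·Dx + (1 + 4·x + 6·x^2 + 4·x^3 + x^4)·Dx^2  (order 2).
h: a_k = 0, 2, -2, 2/3, 2, -86/15, 10, -4418/315, 758/45, -49262/2835, …
ICs: h(0) = 0, h′(0) = 2.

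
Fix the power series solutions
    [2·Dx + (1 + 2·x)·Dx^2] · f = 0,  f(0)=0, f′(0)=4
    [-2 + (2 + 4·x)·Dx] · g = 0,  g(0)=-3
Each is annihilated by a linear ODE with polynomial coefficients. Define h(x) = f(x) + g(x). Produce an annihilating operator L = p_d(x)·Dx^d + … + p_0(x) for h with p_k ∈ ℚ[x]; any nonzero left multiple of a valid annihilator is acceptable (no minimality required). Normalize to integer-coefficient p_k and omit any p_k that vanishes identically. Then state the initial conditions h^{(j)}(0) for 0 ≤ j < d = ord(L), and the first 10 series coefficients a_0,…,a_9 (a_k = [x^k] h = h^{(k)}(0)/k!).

f: a_k = 0, 4, -4, 16/3, -8, 64/5, -64/3, 256/7, -64, 1024/9, …
g: a_k = -3, -3, 3/2, -3/2, 15/8, -21/8, 63/16, -99/16, 1287/128, -2145/128, …
h₀=f+g: left-lcm gives L₀, ord ≤ 3.
L = 2·Dx + (5 + 10·x)·Dx^2 + (1 + 4·x + 4·x^2)·Dx^3  (order 3).
h: a_k = -3, 1, -5/2, 23/6, -49/8, 407/40, -835/48, 3403/112, -6905/128, 111767/1152, …
ICs: h(0) = -3, h′(0) = 1, h′′(0) = -5.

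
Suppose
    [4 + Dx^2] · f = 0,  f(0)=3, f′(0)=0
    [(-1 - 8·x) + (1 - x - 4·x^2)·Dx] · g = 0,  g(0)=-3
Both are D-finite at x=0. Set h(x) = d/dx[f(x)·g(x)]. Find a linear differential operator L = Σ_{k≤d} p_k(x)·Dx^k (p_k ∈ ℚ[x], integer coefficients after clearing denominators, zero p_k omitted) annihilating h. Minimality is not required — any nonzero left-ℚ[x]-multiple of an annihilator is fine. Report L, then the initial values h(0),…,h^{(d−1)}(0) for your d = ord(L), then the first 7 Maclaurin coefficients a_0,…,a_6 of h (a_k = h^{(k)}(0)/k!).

L = (18 - 8·x - 28·x^2 + 32·x^3 + 64·x^4) + (4 + 34·x + 24·x^2 + 64·x^3)·Dx + (-1 + x^2 + 8·x^3 + 16·x^4)·Dx^2  (order 2).
h: a_k = -9, -54, -189, -708, -2145, -34086/5, -99827/5, …
ICs: h(0) = -9, h′(0) = -54.

f: a_k = 3, 0, -6, 0, 2, 0, -4/15, …
g: a_k = -3, -3, -15, -27, -87, -195, -543, …
f·g: L₀ = L_f ⊗_s L_g, ord ≤ 2·1.
Derive L from L₀ (diff closure).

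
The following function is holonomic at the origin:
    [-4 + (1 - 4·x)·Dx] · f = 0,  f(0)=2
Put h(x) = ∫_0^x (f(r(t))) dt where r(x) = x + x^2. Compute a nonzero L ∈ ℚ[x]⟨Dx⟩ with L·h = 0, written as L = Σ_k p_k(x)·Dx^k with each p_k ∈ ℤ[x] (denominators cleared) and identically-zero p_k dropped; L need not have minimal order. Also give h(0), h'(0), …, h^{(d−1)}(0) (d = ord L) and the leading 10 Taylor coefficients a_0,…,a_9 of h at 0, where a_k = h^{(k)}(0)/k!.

L = (4 + 8·x)·Dx + (-1 + 4·x + 4·x^2)·Dx^2  (order 2).
h: a_k = 0, 2, 4, 40/3, 48, 928/5, 2240/3, 21632/7, 13056, 504320/9, …
ICs: h(0) = 0, h′(0) = 2.

f: a_k = 2, 8, 32, 128, 512, 2048, 8192, 32768, 131072, 524288, …
L₀ from L_f via x↦r, Dx↦r'^{-1}Dx.
Integrate: L := L₀·Dx.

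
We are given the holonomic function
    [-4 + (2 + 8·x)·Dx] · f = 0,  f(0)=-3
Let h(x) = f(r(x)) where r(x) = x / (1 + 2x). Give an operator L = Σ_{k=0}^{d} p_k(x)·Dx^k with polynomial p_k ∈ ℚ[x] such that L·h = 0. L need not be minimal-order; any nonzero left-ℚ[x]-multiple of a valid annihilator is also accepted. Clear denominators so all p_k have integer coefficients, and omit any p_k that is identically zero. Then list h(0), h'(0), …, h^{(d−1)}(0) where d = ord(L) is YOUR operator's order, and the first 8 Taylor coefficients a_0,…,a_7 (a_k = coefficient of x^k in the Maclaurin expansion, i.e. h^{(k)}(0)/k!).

f: a_k = -3, -6, 6, -12, 30, -84, 252, -792, …
f∘r: x↦r, Dx↦Dx/r' in L_f ⇒ L₀.
L = -2 + (1 + 8·x + 12·x^2)·Dx  (order 1).
h: a_k = -3, -6, 18, -60, 222, -900, 3924, -18072, …
ICs: h(0) = -3.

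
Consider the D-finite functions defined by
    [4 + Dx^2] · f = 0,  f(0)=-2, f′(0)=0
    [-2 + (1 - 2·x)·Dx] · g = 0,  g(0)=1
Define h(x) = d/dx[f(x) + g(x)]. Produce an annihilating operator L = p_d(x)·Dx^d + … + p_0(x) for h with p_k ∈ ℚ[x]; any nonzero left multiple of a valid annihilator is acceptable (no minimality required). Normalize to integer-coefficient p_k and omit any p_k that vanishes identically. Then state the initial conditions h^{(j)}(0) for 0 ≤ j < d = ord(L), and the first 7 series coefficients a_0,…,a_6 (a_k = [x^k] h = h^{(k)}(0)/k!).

f: a_k = -2, 0, 4, 0, -4/3, 0, 8/45, …
g: a_k = 1, 2, 4, 8, 16, 32, 64, …
h₀=f+g: left-lcm gives L₀, ord ≤ 3.
h₀' ⇒ L via d/dx closure of L₀.
L = (208 - 64·x + 64·x^2) + (-28 + 72·x - 48·x^2 + 32·x^3)·Dx + (52 - 16·x + 16·x^2)·Dx^2 + (-7 + 18·x - 12·x^2 + 8·x^3)·Dx^3  (order 3).
h: a_k = 2, 16, 24, 176/3, 160, 5776/15, 896, …
ICs: h(0) = 2, h′(0) = 16, h′′(0) = 48.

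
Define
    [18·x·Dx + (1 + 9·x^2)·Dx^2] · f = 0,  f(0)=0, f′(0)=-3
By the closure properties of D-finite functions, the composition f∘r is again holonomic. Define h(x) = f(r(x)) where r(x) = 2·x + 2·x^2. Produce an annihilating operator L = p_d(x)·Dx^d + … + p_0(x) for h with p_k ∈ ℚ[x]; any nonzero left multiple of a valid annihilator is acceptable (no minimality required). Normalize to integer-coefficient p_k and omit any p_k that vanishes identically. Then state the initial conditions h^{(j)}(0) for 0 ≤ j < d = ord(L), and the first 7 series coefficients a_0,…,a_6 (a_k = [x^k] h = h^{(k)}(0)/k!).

f: a_k = 0, -3, 0, 9, 0, -243/5, 0, …
Substitute x→r, Dx→(1/r')Dx; clear ⇒ L₀.
L = (-2 + 72·x + 288·x^2 + 432·x^3 + 216·x^4)·Dx + (1 + 2·x + 36·x^2 + 144·x^3 + 180·x^4 + 72·x^5)·Dx^2  (order 2).
h: a_k = 0, -6, -6, 72, 216, -6696/5, -7704, …
ICs: h(0) = 0, h′(0) = -6.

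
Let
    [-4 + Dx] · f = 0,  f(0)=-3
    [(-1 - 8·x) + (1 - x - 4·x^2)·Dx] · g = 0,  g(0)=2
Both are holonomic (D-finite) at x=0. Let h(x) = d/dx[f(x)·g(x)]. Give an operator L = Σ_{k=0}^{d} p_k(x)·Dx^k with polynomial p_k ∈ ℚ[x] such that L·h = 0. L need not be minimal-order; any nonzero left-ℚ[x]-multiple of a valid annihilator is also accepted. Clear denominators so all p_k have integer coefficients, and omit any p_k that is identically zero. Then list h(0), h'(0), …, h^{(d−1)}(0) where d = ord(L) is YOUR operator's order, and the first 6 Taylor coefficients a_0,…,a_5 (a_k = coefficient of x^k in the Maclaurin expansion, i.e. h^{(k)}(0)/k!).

L = (34 + 48·x - 112·x^2 - 128·x^3 + 256·x^4) + (-5 + x + 40·x^2 - 64·x^4)·Dx  (order 1).
h: a_k = -30, -204, -858, -3032, -9766, -30116, …
ICs: h(0) = -30.

f: a_k = -3, -12, -24, -32, -32, -128/5, …
g: a_k = 2, 2, 10, 18, 58, 130, …
Product ⇒ symmetric product L₀, ord ≤ 1.
h₀' ⇒ L via d/dx closure of L₀.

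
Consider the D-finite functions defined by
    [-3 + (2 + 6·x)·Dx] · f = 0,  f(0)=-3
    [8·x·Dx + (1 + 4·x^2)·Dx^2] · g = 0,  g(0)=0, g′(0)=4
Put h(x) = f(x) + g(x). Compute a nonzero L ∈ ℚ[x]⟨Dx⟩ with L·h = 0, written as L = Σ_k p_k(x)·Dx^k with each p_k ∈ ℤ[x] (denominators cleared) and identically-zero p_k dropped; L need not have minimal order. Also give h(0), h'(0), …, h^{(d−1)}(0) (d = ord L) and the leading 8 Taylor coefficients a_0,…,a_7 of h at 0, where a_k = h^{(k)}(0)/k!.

L = (-48 - 360·x + 576·x^2 + 864·x^3)·Dx + (-59 - 192·x - 120·x^2 + 2304·x^3 + 3024·x^4)·Dx^2 + (-6 + 14·x + 144·x^2 + 272·x^3 + 672·x^4 + 864·x^5)·Dx^3  (order 3).
h: a_k = -3, -1/2, 27/8, -499/48, 1215/128, -9131/1280, 45927/1024, -2039879/14336, …
ICs: h(0) = -3, h′(0) = -1/2, h′′(0) = 27/4.

f: a_k = -3, -9/2, 27/8, -81/16, 1215/128, -5103/256, 45927/1024, -216513/2048, …
g: a_k = 0, 4, 0, -16/3, 0, 64/5, 0, -256/7, …
L₀ := lclm(L_f,L_g); ord L₀ ≤ 1+2.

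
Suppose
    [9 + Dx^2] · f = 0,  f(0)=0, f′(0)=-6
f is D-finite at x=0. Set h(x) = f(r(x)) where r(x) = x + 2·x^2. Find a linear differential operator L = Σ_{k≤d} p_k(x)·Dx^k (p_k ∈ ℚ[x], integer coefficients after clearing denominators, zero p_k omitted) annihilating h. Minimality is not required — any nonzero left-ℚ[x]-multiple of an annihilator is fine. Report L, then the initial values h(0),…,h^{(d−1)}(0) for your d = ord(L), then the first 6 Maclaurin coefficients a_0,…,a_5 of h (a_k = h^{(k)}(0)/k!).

L = (9 + 108·x + 432·x^2 + 576·x^3) - 4·Dx + (1 + 4·x)·Dx^2  (order 2).
h: a_k = 0, -6, -12, 9, 54, 2079/20, …
ICs: h(0) = 0, h′(0) = -6.

f: a_k = 0, -6, 0, 9, 0, -81/20, …
L₀ from L_f via x↦r, Dx↦r'^{-1}Dx.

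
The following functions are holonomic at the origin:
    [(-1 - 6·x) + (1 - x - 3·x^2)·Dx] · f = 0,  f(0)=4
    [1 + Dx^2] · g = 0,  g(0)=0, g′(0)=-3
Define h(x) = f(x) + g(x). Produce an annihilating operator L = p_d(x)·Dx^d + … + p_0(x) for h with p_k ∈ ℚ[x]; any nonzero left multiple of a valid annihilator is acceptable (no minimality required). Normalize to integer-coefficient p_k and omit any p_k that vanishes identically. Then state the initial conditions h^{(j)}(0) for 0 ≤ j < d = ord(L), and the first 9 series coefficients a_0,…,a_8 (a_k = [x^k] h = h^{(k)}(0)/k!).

f: a_k = 4, 4, 16, 28, 76, 160, 388, 868, 2032, …
g: a_k = 0, -3, 0, 1/2, 0, -1/40, 0, 1/1680, 0, …
Weyl lclm of L_f,L_g ⇒ L₀ (ord ≤ 3).
L = (43 + 292·x + 307·x^2 + 624·x^3 + 45·x^4 + 54·x^5) + (-9 - 7·x - 6·x^2 + 91·x^3 + 144·x^4 + 27·x^5 + 27·x^6)·Dx + (43 + 292·x + 307·x^2 + 624·x^3 + 45·x^4 + 54·x^5)·Dx^2 + (-9 - 7·x - 6·x^2 + 91·x^3 + 144·x^4 + 27·x^5 + 27·x^6)·Dx^3  (order 3).
h: a_k = 4, 1, 16, 57/2, 76, 6399/40, 388, 1458241/1680, 2032, …
ICs: h(0) = 4, h′(0) = 1, h′′(0) = 32.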